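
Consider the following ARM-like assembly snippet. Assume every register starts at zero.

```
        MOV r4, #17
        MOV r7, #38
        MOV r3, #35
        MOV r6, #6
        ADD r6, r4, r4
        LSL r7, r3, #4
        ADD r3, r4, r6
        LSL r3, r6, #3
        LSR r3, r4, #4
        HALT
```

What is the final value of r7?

560

r4=17
r7=38
r3=35
r6=6
r6=17+17=34
r7=35<<4=560
r3=17+34=51
r3=34<<3=272
r3=17>>4=1
halt.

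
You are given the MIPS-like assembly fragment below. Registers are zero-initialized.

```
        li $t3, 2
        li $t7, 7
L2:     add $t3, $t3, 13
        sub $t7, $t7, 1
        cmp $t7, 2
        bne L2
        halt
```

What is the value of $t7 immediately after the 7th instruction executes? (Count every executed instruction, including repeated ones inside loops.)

6

$t3=2
$t7=7
$t3=2+13=15
$t7=7-1=6
cmp $t7, 2  (cmp 6,2)
bne L2: taken
$t3=15+13=28
After step 7: $t7 = 6.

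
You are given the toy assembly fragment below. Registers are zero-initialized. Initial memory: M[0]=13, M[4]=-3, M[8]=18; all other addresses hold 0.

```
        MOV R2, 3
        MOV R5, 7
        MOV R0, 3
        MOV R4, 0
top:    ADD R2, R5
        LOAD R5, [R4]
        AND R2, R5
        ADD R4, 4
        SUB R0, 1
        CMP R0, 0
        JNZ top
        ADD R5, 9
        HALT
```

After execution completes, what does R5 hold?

MOV R2, 3 → R2=3
MOV R5, 7 → R5=7
MOV R0, 3 → R0=3
MOV R4, 0 → R4=0
ADD R2, R5 → R2=3+7=10
LOAD R5, [R4] → R5=M[0]=13
AND R2, R5 → R2=10&13=8
ADD R4, 4 → R4=0+4=4
SUB R0, 1 → R0=3-1=2
CMP R0, 0  (cmp 2,0)
JNZ top: taken
ADD R2, R5 → R2=8+13=21
LOAD R5, [R4] → R5=M[4]=-3
AND R2, R5 → R2=21&(-3)=21
ADD R4, 4 → R4=4+4=8
SUB R0, 1 → R0=2-1=1
CMP R0, 0  (cmp 1,0)
JNZ top: taken
ADD R2, R5 → R2=21+(-3)=18
LOAD R5, [R4] → R5=M[8]=18
AND R2, R5 → R2=18&18=18
ADD R4, 4 → R4=8+4=12
SUB R0, 1 → R0=1-1=0
CMP R0, 0  (cmp 0,0)
JNZ top: not taken
ADD R5, 9 → R5=18+9=27
halt.

27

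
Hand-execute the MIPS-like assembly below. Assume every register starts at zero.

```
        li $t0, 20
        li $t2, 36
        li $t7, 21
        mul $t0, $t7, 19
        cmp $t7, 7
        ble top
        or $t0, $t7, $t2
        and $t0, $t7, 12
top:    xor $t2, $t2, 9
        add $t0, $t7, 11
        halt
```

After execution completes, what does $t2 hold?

45

after li $t0, 20: $t0=20
after li $t2, 36: $t2=36
after li $t7, 21: $t7=21
after mul $t0, $t7, 19: $t0=21*19=399
cmp $t7, 7  (cmp 21,7)
ble top: not taken
after or $t0, $t7, $t2: $t0=21|36=53
after and $t0, $t7, 12: $t0=21&12=4
after xor $t2, $t2, 9: $t2=36^9=45
after add $t0, $t7, 11: $t0=21+11=32
halt.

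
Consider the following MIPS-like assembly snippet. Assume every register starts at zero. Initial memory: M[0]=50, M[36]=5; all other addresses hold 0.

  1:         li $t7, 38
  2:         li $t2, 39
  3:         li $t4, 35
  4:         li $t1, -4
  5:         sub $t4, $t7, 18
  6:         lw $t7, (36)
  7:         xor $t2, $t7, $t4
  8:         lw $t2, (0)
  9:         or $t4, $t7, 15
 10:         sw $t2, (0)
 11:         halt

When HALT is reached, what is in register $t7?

5

after li $t7, 38: $t7=38
after li $t2, 39: $t2=39
after li $t4, 35: $t4=35
after li $t1, -4: $t1=-4
after sub $t4, $t7, 18: $t4=38-18=20
after lw $t7, (36): $t7=M[36]=5
after xor $t2, $t7, $t4: $t2=5^20=17
after lw $t2, (0): $t2=M[0]=50
after or $t4, $t7, 15: $t4=5|15=15
sw $t2, (0) → M[0]=50
halt.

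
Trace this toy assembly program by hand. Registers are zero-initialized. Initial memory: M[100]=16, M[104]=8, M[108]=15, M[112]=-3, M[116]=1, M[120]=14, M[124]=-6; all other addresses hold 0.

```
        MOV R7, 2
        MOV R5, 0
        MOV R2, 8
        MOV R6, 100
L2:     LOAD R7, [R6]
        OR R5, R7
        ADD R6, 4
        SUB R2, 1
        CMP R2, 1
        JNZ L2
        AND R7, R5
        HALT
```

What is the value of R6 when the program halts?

128

after MOV R7, 2: R7=2
after MOV R5, 0: R5=0
after MOV R2, 8: R2=8
after MOV R6, 100: R6=100
after LOAD R7, [R6]: R7=M[100]=16
after OR R5, R7: R5=0|16=16
after ADD R6, 4: R6=100+4=104
after SUB R2, 1: R2=8-1=7
CMP R2, 1  (cmp 7,1)
JNZ L2: taken
after LOAD R7, [R6]: R7=M[104]=8
after OR R5, R7: R5=16|8=24
after ADD R6, 4: R6=104+4=108
after SUB R2, 1: R2=7-1=6
CMP R2, 1  (cmp 6,1)
JNZ L2: taken
after LOAD R7, [R6]: R7=M[108]=15
after OR R5, R7: R5=24|15=31
after ADD R6, 4: R6=108+4=112
after SUB R2, 1: R2=6-1=5
CMP R2, 1  (cmp 5,1)
JNZ L2: taken
after LOAD R7, [R6]: R7=M[112]=-3
after OR R5, R7: R5=31|(-3)=-1
after ADD R6, 4: R6=112+4=116
after SUB R2, 1: R2=5-1=4
CMP R2, 1  (cmp 4,1)
JNZ L2: taken
after LOAD R7, [R6]: R7=M[116]=1
after OR R5, R7: R5=(-1)|1=-1
after ADD R6, 4: R6=116+4=120
after SUB R2, 1: R2=4-1=3
CMP R2, 1  (cmp 3,1)
JNZ L2: taken
after LOAD R7, [R6]: R7=M[120]=14
after OR R5, R7: R5=(-1)|14=-1
after ADD R6, 4: R6=120+4=124
after SUB R2, 1: R2=3-1=2
CMP R2, 1  (cmp 2,1)
JNZ L2: taken
after LOAD R7, [R6]: R7=M[124]=-6
after OR R5, R7: R5=(-1)|(-6)=-1
after ADD R6, 4: R6=124+4=128
after SUB R2, 1: R2=2-1=1
CMP R2, 1  (cmp 1,1)
JNZ L2: not taken
after AND R7, R5: R7=(-6)&(-1)=-6
halt.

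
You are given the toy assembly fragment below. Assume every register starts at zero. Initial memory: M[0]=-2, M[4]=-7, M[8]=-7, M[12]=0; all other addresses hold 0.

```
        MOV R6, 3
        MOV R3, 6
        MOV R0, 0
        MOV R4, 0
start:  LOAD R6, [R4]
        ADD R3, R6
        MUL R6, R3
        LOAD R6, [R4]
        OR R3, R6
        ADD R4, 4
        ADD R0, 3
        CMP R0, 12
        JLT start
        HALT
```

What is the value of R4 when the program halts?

16

MOV R6, 3 → R6=3
MOV R3, 6 → R3=6
MOV R0, 0 → R0=0
MOV R4, 0 → R4=0
LOAD R6, [R4] → R6=M[0]=-2
ADD R3, R6 → R3=6+(-2)=4
MUL R6, R3 → R6=(-2)*4=-8
LOAD R6, [R4] → R6=M[0]=-2
OR R3, R6 → R3=4|(-2)=-2
ADD R4, 4 → R4=0+4=4
ADD R0, 3 → R0=0+3=3
CMP R0, 12  (cmp 3,12)
JLT start: taken
LOAD R6, [R4] → R6=M[4]=-7
ADD R3, R6 → R3=(-2)+(-7)=-9
MUL R6, R3 → R6=(-7)*(-9)=63
LOAD R6, [R4] → R6=M[4]=-7
OR R3, R6 → R3=(-9)|(-7)=-1
ADD R4, 4 → R4=4+4=8
ADD R0, 3 → R0=3+3=6
CMP R0, 12  (cmp 6,12)
JLT start: taken
LOAD R6, [R4] → R6=M[8]=-7
ADD R3, R6 → R3=(-1)+(-7)=-8
MUL R6, R3 → R6=(-7)*(-8)=56
LOAD R6, [R4] → R6=M[8]=-7
OR R3, R6 → R3=(-8)|(-7)=-7
ADD R4, 4 → R4=8+4=12
ADD R0, 3 → R0=6+3=9
CMP R0, 12  (cmp 9,12)
JLT start: taken
LOAD R6, [R4] → R6=M[12]=0
ADD R3, R6 → R3=(-7)+0=-7
MUL R6, R3 → R6=0*(-7)=0
LOAD R6, [R4] → R6=M[12]=0
OR R3, R6 → R3=(-7)|0=-7
ADD R4, 4 → R4=12+4=16
ADD R0, 3 → R0=9+3=12
CMP R0, 12  (cmp 12,12)
JLT start: not taken
halt.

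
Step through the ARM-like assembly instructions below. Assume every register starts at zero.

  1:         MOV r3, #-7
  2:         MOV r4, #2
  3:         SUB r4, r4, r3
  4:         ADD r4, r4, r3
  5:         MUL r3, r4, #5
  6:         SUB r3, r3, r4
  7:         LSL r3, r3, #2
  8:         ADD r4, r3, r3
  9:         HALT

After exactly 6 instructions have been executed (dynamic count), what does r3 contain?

8

after MOV r3, #-7: r3=-7
after MOV r4, #2: r4=2
after SUB r4, r4, r3: r4=2-(-7)=9
after ADD r4, r4, r3: r4=9+(-7)=2
after MUL r3, r4, #5: r3=2*5=10
after SUB r3, r3, r4: r3=10-2=8
After step 6: r3 = 8.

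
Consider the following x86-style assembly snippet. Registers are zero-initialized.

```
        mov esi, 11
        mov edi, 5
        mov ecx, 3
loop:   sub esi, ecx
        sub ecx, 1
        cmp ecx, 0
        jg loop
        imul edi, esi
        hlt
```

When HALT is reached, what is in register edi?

25

mov esi, 11 → esi=11
mov edi, 5 → edi=5
mov ecx, 3 → ecx=3
sub esi, ecx → esi=11-3=8
sub ecx, 1 → ecx=3-1=2
cmp ecx, 0  (cmp 2,0)
jg loop: taken
sub esi, ecx → esi=8-2=6
sub ecx, 1 → ecx=2-1=1
cmp ecx, 0  (cmp 1,0)
jg loop: taken
sub esi, ecx → esi=6-1=5
sub ecx, 1 → ecx=1-1=0
cmp ecx, 0  (cmp 0,0)
jg loop: not taken
imul edi, esi → edi=5*5=25
halt.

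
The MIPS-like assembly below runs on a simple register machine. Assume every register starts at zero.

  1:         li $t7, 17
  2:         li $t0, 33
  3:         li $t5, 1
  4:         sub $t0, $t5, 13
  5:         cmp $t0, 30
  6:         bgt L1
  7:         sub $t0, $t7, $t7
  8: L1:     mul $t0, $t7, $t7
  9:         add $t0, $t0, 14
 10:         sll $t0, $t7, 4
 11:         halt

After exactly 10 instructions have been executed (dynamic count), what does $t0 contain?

li $t7, 17 → $t7=17
li $t0, 33 → $t0=33
li $t5, 1 → $t5=1
sub $t0, $t5, 13 → $t0=1-13=-12
cmp $t0, 30  (cmp -12,30)
bgt L1: not taken
sub $t0, $t7, $t7 → $t0=17-17=0
mul $t0, $t7, $t7 → $t0=17*17=289
add $t0, $t0, 14 → $t0=289+14=303
sll $t0, $t7, 4 → $t0=17<<4=272
After step 10: $t0 = 272.

272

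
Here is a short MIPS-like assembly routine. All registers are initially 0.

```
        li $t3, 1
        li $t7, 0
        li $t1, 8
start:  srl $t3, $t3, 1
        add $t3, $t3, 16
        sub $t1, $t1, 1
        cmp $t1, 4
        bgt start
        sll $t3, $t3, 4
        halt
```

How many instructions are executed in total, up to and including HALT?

after li $t3, 1: $t3=1
after li $t7, 0: $t7=0
after li $t1, 8: $t1=8
after srl $t3, $t3, 1: $t3=1>>1=0
after add $t3, $t3, 16: $t3=0+16=16
after sub $t1, $t1, 1: $t1=8-1=7
cmp $t1, 4  (cmp 7,4)
bgt start: taken
after srl $t3, $t3, 1: $t3=16>>1=8
after add $t3, $t3, 16: $t3=8+16=24
after sub $t1, $t1, 1: $t1=7-1=6
cmp $t1, 4  (cmp 6,4)
bgt start: taken
after srl $t3, $t3, 1: $t3=24>>1=12
after add $t3, $t3, 16: $t3=12+16=28
after sub $t1, $t1, 1: $t1=6-1=5
cmp $t1, 4  (cmp 5,4)
bgt start: taken
after srl $t3, $t3, 1: $t3=28>>1=14
after add $t3, $t3, 16: $t3=14+16=30
after sub $t1, $t1, 1: $t1=5-1=4
cmp $t1, 4  (cmp 4,4)
bgt start: not taken
after sll $t3, $t3, 4: $t3=30<<4=480
halt.
Total executed instructions: 25.

25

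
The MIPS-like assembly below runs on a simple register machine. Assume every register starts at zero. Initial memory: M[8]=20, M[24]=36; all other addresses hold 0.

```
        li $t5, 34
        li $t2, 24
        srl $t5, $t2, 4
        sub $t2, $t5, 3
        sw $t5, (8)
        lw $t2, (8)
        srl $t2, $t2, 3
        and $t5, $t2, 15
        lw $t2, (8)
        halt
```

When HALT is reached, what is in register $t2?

after li $t5, 34: $t5=34
after li $t2, 24: $t2=24
after srl $t5, $t2, 4: $t5=24>>4=1
after sub $t2, $t5, 3: $t2=1-3=-2
sw $t5, (8) → M[8]=1
after lw $t2, (8): $t2=M[8]=1
after srl $t2, $t2, 3: $t2=1>>3=0
after and $t5, $t2, 15: $t5=0&15=0
after lw $t2, (8): $t2=M[8]=1
halt.

1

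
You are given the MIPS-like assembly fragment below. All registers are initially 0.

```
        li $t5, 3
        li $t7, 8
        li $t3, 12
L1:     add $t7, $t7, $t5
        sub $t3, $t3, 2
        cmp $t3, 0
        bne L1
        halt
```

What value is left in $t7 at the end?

li $t5, 3 → $t5=3
li $t7, 8 → $t7=8
li $t3, 12 → $t3=12
add $t7, $t7, $t5 → $t7=8+3=11
sub $t3, $t3, 2 → $t3=12-2=10
cmp $t3, 0  (cmp 10,0)
bne L1: taken
add $t7, $t7, $t5 → $t7=11+3=14
sub $t3, $t3, 2 → $t3=10-2=8
cmp $t3, 0  (cmp 8,0)
bne L1: taken
add $t7, $t7, $t5 → $t7=14+3=17
sub $t3, $t3, 2 → $t3=8-2=6
cmp $t3, 0  (cmp 6,0)
bne L1: taken
add $t7, $t7, $t5 → $t7=17+3=20
sub $t3, $t3, 2 → $t3=6-2=4
cmp $t3, 0  (cmp 4,0)
bne L1: taken
add $t7, $t7, $t5 → $t7=20+3=23
sub $t3, $t3, 2 → $t3=4-2=2
cmp $t3, 0  (cmp 2,0)
bne L1: taken
add $t7, $t7, $t5 → $t7=23+3=26
sub $t3, $t3, 2 → $t3=2-2=0
cmp $t3, 0  (cmp 0,0)
bne L1: not taken
halt.

26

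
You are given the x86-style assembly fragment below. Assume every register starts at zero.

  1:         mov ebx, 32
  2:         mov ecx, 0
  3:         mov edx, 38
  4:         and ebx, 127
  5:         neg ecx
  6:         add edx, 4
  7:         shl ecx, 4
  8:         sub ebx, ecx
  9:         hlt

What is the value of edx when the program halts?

42

ebx=32
ecx=0
edx=38
ebx=32&127=32
ecx=-(0)=0
edx=38+4=42
ecx=0<<4=0
ebx=32-0=32
halt.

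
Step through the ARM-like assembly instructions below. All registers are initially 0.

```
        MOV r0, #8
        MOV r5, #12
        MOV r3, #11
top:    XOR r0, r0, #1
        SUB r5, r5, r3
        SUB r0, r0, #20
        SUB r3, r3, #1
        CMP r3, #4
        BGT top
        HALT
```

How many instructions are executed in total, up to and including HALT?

46

MOV r0, #8 → r0=8
MOV r5, #12 → r5=12
MOV r3, #11 → r3=11
XOR r0, r0, #1 → r0=8^1=9
SUB r5, r5, r3 → r5=12-11=1
SUB r0, r0, #20 → r0=9-20=-11
SUB r3, r3, #1 → r3=11-1=10
CMP r3, #4  (cmp 10,4)
BGT top: taken
XOR r0, r0, #1 → r0=(-11)^1=-12
SUB r5, r5, r3 → r5=1-10=-9
SUB r0, r0, #20 → r0=(-12)-20=-32
SUB r3, r3, #1 → r3=10-1=9
CMP r3, #4  (cmp 9,4)
BGT top: taken
XOR r0, r0, #1 → r0=(-32)^1=-31
SUB r5, r5, r3 → r5=(-9)-9=-18
SUB r0, r0, #20 → r0=(-31)-20=-51
SUB r3, r3, #1 → r3=9-1=8
CMP r3, #4  (cmp 8,4)
BGT top: taken
XOR r0, r0, #1 → r0=(-51)^1=-52
SUB r5, r5, r3 → r5=(-18)-8=-26
SUB r0, r0, #20 → r0=(-52)-20=-72
SUB r3, r3, #1 → r3=8-1=7
CMP r3, #4  (cmp 7,4)
BGT top: taken
XOR r0, r0, #1 → r0=(-72)^1=-71
SUB r5, r5, r3 → r5=(-26)-7=-33
SUB r0, r0, #20 → r0=(-71)-20=-91
SUB r3, r3, #1 → r3=7-1=6
CMP r3, #4  (cmp 6,4)
BGT top: taken
XOR r0, r0, #1 → r0=(-91)^1=-92
SUB r5, r5, r3 → r5=(-33)-6=-39
SUB r0, r0, #20 → r0=(-92)-20=-112
SUB r3, r3, #1 → r3=6-1=5
CMP r3, #4  (cmp 5,4)
BGT top: taken
XOR r0, r0, #1 → r0=(-112)^1=-111
SUB r5, r5, r3 → r5=(-39)-5=-44
SUB r0, r0, #20 → r0=(-111)-20=-131
SUB r3, r3, #1 → r3=5-1=4
CMP r3, #4  (cmp 4,4)
BGT top: not taken
halt.
Total executed instructions: 46.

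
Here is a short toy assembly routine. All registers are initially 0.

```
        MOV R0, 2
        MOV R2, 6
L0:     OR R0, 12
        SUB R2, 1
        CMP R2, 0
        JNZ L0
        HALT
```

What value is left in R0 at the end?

14

MOV R0, 2 → R0=2
MOV R2, 6 → R2=6
OR R0, 12 → R0=2|12=14
SUB R2, 1 → R2=6-1=5
CMP R2, 0  (cmp 5,0)
JNZ L0: taken
OR R0, 12 → R0=14|12=14
SUB R2, 1 → R2=5-1=4
CMP R2, 0  (cmp 4,0)
JNZ L0: taken
OR R0, 12 → R0=14|12=14
SUB R2, 1 → R2=4-1=3
CMP R2, 0  (cmp 3,0)
JNZ L0: taken
OR R0, 12 → R0=14|12=14
SUB R2, 1 → R2=3-1=2
CMP R2, 0  (cmp 2,0)
JNZ L0: taken
OR R0, 12 → R0=14|12=14
SUB R2, 1 → R2=2-1=1
CMP R2, 0  (cmp 1,0)
JNZ L0: taken
OR R0, 12 → R0=14|12=14
SUB R2, 1 → R2=1-1=0
CMP R2, 0  (cmp 0,0)
JNZ L0: not taken
halt.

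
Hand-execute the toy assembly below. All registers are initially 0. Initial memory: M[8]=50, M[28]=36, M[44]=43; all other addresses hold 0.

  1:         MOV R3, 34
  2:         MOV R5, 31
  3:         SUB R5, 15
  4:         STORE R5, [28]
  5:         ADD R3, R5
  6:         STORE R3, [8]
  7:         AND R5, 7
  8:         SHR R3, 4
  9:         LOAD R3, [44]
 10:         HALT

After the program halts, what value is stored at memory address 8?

after MOV R3, 34: R3=34
after MOV R5, 31: R5=31
after SUB R5, 15: R5=31-15=16
STORE R5, [28] → M[28]=16
after ADD R3, R5: R3=34+16=50
STORE R3, [8] → M[8]=50
after AND R5, 7: R5=16&7=0
after SHR R3, 4: R3=50>>4=3
after LOAD R3, [44]: R3=M[44]=43
halt.

50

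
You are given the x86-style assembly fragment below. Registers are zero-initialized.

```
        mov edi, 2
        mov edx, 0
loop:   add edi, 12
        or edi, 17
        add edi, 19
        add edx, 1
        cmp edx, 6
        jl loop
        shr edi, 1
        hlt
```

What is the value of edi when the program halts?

after mov edi, 2: edi=2
after mov edx, 0: edx=0
after add edi, 12: edi=2+12=14
after or edi, 17: edi=14|17=31
after add edi, 19: edi=31+19=50
after add edx, 1: edx=0+1=1
cmp edx, 6  (cmp 1,6)
jl loop: taken
after add edi, 12: edi=50+12=62
after or edi, 17: edi=62|17=63
after add edi, 19: edi=63+19=82
after add edx, 1: edx=1+1=2
cmp edx, 6  (cmp 2,6)
jl loop: taken
after add edi, 12: edi=82+12=94
after or edi, 17: edi=94|17=95
after add edi, 19: edi=95+19=114
after add edx, 1: edx=2+1=3
cmp edx, 6  (cmp 3,6)
jl loop: taken
after add edi, 12: edi=114+12=126
after or edi, 17: edi=126|17=127
after add edi, 19: edi=127+19=146
after add edx, 1: edx=3+1=4
cmp edx, 6  (cmp 4,6)
jl loop: taken
after add edi, 12: edi=146+12=158
after or edi, 17: edi=158|17=159
after add edi, 19: edi=159+19=178
after add edx, 1: edx=4+1=5
cmp edx, 6  (cmp 5,6)
jl loop: taken
after add edi, 12: edi=178+12=190
after or edi, 17: edi=190|17=191
after add edi, 19: edi=191+19=210
after add edx, 1: edx=5+1=6
cmp edx, 6  (cmp 6,6)
jl loop: not taken
after shr edi, 1: edi=210>>1=105
halt.

105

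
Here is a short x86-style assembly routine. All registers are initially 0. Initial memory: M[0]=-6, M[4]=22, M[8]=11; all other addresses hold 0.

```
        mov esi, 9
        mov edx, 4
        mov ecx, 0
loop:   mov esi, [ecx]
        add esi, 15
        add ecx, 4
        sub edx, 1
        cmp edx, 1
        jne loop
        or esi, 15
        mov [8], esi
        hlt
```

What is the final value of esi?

31

esi=9
edx=4
ecx=0
esi=M[0]=-6
esi=(-6)+15=9
ecx=0+4=4
edx=4-1=3
cmp edx, 1  (cmp 3,1)
jne loop: taken
esi=M[4]=22
esi=22+15=37
ecx=4+4=8
edx=3-1=2
cmp edx, 1  (cmp 2,1)
jne loop: taken
esi=M[8]=11
esi=11+15=26
ecx=8+4=12
edx=2-1=1
cmp edx, 1  (cmp 1,1)
jne loop: not taken
esi=26|15=31
mov [8], esi → M[8]=31
halt.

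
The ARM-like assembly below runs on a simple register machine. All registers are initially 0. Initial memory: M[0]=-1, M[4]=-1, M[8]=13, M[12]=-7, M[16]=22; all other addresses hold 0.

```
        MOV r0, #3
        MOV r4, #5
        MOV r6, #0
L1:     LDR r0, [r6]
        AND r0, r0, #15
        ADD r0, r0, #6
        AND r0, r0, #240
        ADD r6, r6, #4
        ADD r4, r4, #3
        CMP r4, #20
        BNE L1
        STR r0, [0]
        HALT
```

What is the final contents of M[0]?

0

after MOV r0, #3: r0=3
after MOV r4, #5: r4=5
after MOV r6, #0: r6=0
after LDR r0, [r6]: r0=M[0]=-1
after AND r0, r0, #15: r0=(-1)&15=15
after ADD r0, r0, #6: r0=15+6=21
after AND r0, r0, #240: r0=21&240=16
after ADD r6, r6, #4: r6=0+4=4
after ADD r4, r4, #3: r4=5+3=8
CMP r4, #20  (cmp 8,20)
BNE L1: taken
after LDR r0, [r6]: r0=M[4]=-1
after AND r0, r0, #15: r0=(-1)&15=15
after ADD r0, r0, #6: r0=15+6=21
after AND r0, r0, #240: r0=21&240=16
after ADD r6, r6, #4: r6=4+4=8
after ADD r4, r4, #3: r4=8+3=11
CMP r4, #20  (cmp 11,20)
BNE L1: taken
after LDR r0, [r6]: r0=M[8]=13
after AND r0, r0, #15: r0=13&15=13
after ADD r0, r0, #6: r0=13+6=19
after AND r0, r0, #240: r0=19&240=16
after ADD r6, r6, #4: r6=8+4=12
after ADD r4, r4, #3: r4=11+3=14
CMP r4, #20  (cmp 14,20)
BNE L1: taken
after LDR r0, [r6]: r0=M[12]=-7
after AND r0, r0, #15: r0=(-7)&15=9
after ADD r0, r0, #6: r0=9+6=15
after AND r0, r0, #240: r0=15&240=0
after ADD r6, r6, #4: r6=12+4=16
after ADD r4, r4, #3: r4=14+3=17
CMP r4, #20  (cmp 17,20)
BNE L1: taken
after LDR r0, [r6]: r0=M[16]=22
after AND r0, r0, #15: r0=22&15=6
after ADD r0, r0, #6: r0=6+6=12
after AND r0, r0, #240: r0=12&240=0
after ADD r6, r6, #4: r6=16+4=20
after ADD r4, r4, #3: r4=17+3=20
CMP r4, #20  (cmp 20,20)
BNE L1: not taken
STR r0, [0] → M[0]=0
halt.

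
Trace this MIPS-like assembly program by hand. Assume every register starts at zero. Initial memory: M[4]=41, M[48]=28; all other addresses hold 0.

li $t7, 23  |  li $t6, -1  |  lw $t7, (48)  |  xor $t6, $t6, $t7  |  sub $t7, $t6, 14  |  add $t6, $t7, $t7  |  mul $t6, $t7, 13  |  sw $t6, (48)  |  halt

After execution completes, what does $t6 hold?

-559

$t7=23
$t6=-1
$t7=M[48]=28
$t6=(-1)^28=-29
$t7=(-29)-14=-43
$t6=(-43)+(-43)=-86
$t6=(-43)*13=-559
sw $t6, (48) → M[48]=-559
halt.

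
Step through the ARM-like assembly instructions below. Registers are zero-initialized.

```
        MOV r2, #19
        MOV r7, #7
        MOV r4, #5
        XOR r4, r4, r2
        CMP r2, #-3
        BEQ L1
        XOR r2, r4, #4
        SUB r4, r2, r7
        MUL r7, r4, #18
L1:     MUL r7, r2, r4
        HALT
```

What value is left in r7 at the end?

after MOV r2, #19: r2=19
after MOV r7, #7: r7=7
after MOV r4, #5: r4=5
after XOR r4, r4, r2: r4=5^19=22
CMP r2, #-3  (cmp 19,-3)
BEQ L1: not taken
after XOR r2, r4, #4: r2=22^4=18
after SUB r4, r2, r7: r4=18-7=11
after MUL r7, r4, #18: r7=11*18=198
after MUL r7, r2, r4: r7=18*11=198
halt.

198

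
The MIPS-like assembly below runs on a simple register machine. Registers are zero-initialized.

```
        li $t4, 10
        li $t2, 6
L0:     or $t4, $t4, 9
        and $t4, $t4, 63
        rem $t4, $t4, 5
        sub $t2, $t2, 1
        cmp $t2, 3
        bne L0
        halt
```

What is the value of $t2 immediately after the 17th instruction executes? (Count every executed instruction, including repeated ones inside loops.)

li $t4, 10 → $t4=10
li $t2, 6 → $t2=6
or $t4, $t4, 9 → $t4=10|9=11
and $t4, $t4, 63 → $t4=11&63=11
rem $t4, $t4, 5 → $t4=11%5=1
sub $t2, $t2, 1 → $t2=6-1=5
cmp $t2, 3  (cmp 5,3)
bne L0: taken
or $t4, $t4, 9 → $t4=1|9=9
and $t4, $t4, 63 → $t4=9&63=9
rem $t4, $t4, 5 → $t4=9%5=4
sub $t2, $t2, 1 → $t2=5-1=4
cmp $t2, 3  (cmp 4,3)
bne L0: taken
or $t4, $t4, 9 → $t4=4|9=13
and $t4, $t4, 63 → $t4=13&63=13
rem $t4, $t4, 5 → $t4=13%5=3
After step 17: $t2 = 4.

4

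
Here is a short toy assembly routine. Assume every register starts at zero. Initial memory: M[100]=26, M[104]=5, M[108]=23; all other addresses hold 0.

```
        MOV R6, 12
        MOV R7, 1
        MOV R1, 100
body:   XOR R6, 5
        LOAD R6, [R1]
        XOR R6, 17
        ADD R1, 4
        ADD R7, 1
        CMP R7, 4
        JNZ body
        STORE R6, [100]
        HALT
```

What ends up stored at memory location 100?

MOV R6, 12 → R6=12
MOV R7, 1 → R7=1
MOV R1, 100 → R1=100
XOR R6, 5 → R6=12^5=9
LOAD R6, [R1] → R6=M[100]=26
XOR R6, 17 → R6=26^17=11
ADD R1, 4 → R1=100+4=104
ADD R7, 1 → R7=1+1=2
CMP R7, 4  (cmp 2,4)
JNZ body: taken
XOR R6, 5 → R6=11^5=14
LOAD R6, [R1] → R6=M[104]=5
XOR R6, 17 → R6=5^17=20
ADD R1, 4 → R1=104+4=108
ADD R7, 1 → R7=2+1=3
CMP R7, 4  (cmp 3,4)
JNZ body: taken
XOR R6, 5 → R6=20^5=17
LOAD R6, [R1] → R6=M[108]=23
XOR R6, 17 → R6=23^17=6
ADD R1, 4 → R1=108+4=112
ADD R7, 1 → R7=3+1=4
CMP R7, 4  (cmp 4,4)
JNZ body: not taken
STORE R6, [100] → M[100]=6
halt.

6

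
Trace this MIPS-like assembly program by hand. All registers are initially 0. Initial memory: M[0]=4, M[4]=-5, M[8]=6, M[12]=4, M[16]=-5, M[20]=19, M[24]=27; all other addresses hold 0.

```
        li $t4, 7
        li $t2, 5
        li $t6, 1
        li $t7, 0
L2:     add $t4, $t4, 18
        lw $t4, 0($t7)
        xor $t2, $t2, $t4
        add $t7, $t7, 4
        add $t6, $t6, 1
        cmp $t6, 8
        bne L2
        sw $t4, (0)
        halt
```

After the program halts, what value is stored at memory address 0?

27

$t4=7
$t2=5
$t6=1
$t7=0
$t4=7+18=25
$t4=M[0]=4
$t2=5^4=1
$t7=0+4=4
$t6=1+1=2
cmp $t6, 8  (cmp 2,8)
bne L2: taken
$t4=4+18=22
$t4=M[4]=-5
$t2=1^(-5)=-6
$t7=4+4=8
$t6=2+1=3
cmp $t6, 8  (cmp 3,8)
bne L2: taken
$t4=(-5)+18=13
$t4=M[8]=6
$t2=(-6)^6=-4
$t7=8+4=12
$t6=3+1=4
cmp $t6, 8  (cmp 4,8)
bne L2: taken
$t4=6+18=24
$t4=M[12]=4
$t2=(-4)^4=-8
$t7=12+4=16
$t6=4+1=5
cmp $t6, 8  (cmp 5,8)
bne L2: taken
$t4=4+18=22
$t4=M[16]=-5
$t2=(-8)^(-5)=3
$t7=16+4=20
$t6=5+1=6
cmp $t6, 8  (cmp 6,8)
bne L2: taken
$t4=(-5)+18=13
$t4=M[20]=19
$t2=3^19=16
$t7=20+4=24
$t6=6+1=7
cmp $t6, 8  (cmp 7,8)
bne L2: taken
$t4=19+18=37
$t4=M[24]=27
$t2=16^27=11
$t7=24+4=28
$t6=7+1=8
cmp $t6, 8  (cmp 8,8)
bne L2: not taken
sw $t4, (0) → M[0]=27
halt.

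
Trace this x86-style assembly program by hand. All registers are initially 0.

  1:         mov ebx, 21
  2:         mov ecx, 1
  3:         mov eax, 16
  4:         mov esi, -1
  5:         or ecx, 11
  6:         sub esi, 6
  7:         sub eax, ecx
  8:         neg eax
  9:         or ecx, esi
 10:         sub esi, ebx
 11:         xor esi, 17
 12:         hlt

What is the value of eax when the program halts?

mov ebx, 21 → ebx=21
mov ecx, 1 → ecx=1
mov eax, 16 → eax=16
mov esi, -1 → esi=-1
or ecx, 11 → ecx=1|11=11
sub esi, 6 → esi=(-1)-6=-7
sub eax, ecx → eax=16-11=5
neg eax → eax=-(5)=-5
or ecx, esi → ecx=11|(-7)=-5
sub esi, ebx → esi=(-7)-21=-28
xor esi, 17 → esi=(-28)^17=-11
halt.

-5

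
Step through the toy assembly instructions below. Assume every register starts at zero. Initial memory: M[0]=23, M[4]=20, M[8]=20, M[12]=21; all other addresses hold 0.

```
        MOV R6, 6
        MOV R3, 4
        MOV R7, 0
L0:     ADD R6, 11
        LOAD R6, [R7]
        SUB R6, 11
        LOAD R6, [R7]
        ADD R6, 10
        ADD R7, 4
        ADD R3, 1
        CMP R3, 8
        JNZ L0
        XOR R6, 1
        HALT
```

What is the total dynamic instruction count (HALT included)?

41

after MOV R6, 6: R6=6
after MOV R3, 4: R3=4
after MOV R7, 0: R7=0
after ADD R6, 11: R6=6+11=17
after LOAD R6, [R7]: R6=M[0]=23
after SUB R6, 11: R6=23-11=12
after LOAD R6, [R7]: R6=M[0]=23
after ADD R6, 10: R6=23+10=33
after ADD R7, 4: R7=0+4=4
after ADD R3, 1: R3=4+1=5
CMP R3, 8  (cmp 5,8)
JNZ L0: taken
after ADD R6, 11: R6=33+11=44
after LOAD R6, [R7]: R6=M[4]=20
after SUB R6, 11: R6=20-11=9
after LOAD R6, [R7]: R6=M[4]=20
after ADD R6, 10: R6=20+10=30
after ADD R7, 4: R7=4+4=8
after ADD R3, 1: R3=5+1=6
CMP R3, 8  (cmp 6,8)
JNZ L0: taken
after ADD R6, 11: R6=30+11=41
after LOAD R6, [R7]: R6=M[8]=20
after SUB R6, 11: R6=20-11=9
after LOAD R6, [R7]: R6=M[8]=20
after ADD R6, 10: R6=20+10=30
after ADD R7, 4: R7=8+4=12
after ADD R3, 1: R3=6+1=7
CMP R3, 8  (cmp 7,8)
JNZ L0: taken
after ADD R6, 11: R6=30+11=41
after LOAD R6, [R7]: R6=M[12]=21
after SUB R6, 11: R6=21-11=10
after LOAD R6, [R7]: R6=M[12]=21
after ADD R6, 10: R6=21+10=31
after ADD R7, 4: R7=12+4=16
after ADD R3, 1: R3=7+1=8
CMP R3, 8  (cmp 8,8)
JNZ L0: not taken
after XOR R6, 1: R6=31^1=30
halt.
Total executed instructions: 41.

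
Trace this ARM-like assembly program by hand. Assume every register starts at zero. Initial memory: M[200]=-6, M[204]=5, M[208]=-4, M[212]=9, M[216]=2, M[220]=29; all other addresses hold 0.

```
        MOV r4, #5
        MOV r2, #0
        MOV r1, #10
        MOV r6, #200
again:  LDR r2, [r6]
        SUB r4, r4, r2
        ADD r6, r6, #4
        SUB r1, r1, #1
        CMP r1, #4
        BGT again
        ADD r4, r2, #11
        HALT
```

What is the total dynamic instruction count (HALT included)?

42

r4=5
r2=0
r1=10
r6=200
r2=M[200]=-6
r4=5-(-6)=11
r6=200+4=204
r1=10-1=9
CMP r1, #4  (cmp 9,4)
BGT again: taken
r2=M[204]=5
r4=11-5=6
r6=204+4=208
r1=9-1=8
CMP r1, #4  (cmp 8,4)
BGT again: taken
r2=M[208]=-4
r4=6-(-4)=10
r6=208+4=212
r1=8-1=7
CMP r1, #4  (cmp 7,4)
BGT again: taken
r2=M[212]=9
r4=10-9=1
r6=212+4=216
r1=7-1=6
CMP r1, #4  (cmp 6,4)
BGT again: taken
r2=M[216]=2
r4=1-2=-1
r6=216+4=220
r1=6-1=5
CMP r1, #4  (cmp 5,4)
BGT again: taken
r2=M[220]=29
r4=(-1)-29=-30
r6=220+4=224
r1=5-1=4
CMP r1, #4  (cmp 4,4)
BGT again: not taken
r4=29+11=40
halt.
Total executed instructions: 42.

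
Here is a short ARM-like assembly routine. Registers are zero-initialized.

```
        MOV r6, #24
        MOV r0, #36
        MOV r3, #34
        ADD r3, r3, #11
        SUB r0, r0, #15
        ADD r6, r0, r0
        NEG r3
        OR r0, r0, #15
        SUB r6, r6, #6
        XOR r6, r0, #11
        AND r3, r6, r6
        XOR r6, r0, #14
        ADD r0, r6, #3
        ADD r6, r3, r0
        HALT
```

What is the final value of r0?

r6=24
r0=36
r3=34
r3=34+11=45
r0=36-15=21
r6=21+21=42
r3=-(45)=-45
r0=21|15=31
r6=42-6=36
r6=31^11=20
r3=20&20=20
r6=31^14=17
r0=17+3=20
r6=20+20=40
halt.

20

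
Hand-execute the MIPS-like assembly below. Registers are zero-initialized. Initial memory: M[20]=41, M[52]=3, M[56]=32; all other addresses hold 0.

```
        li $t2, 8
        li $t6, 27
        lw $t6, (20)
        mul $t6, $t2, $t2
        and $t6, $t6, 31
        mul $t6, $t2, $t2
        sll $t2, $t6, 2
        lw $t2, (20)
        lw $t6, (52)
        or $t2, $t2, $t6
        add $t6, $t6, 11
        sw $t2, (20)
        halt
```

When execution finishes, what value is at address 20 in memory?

43

li $t2, 8 → $t2=8
li $t6, 27 → $t6=27
lw $t6, (20) → $t6=M[20]=41
mul $t6, $t2, $t2 → $t6=8*8=64
and $t6, $t6, 31 → $t6=64&31=0
mul $t6, $t2, $t2 → $t6=8*8=64
sll $t2, $t6, 2 → $t2=64<<2=256
lw $t2, (20) → $t2=M[20]=41
lw $t6, (52) → $t6=M[52]=3
or $t2, $t2, $t6 → $t2=41|3=43
add $t6, $t6, 11 → $t6=3+11=14
sw $t2, (20) → M[20]=43
halt.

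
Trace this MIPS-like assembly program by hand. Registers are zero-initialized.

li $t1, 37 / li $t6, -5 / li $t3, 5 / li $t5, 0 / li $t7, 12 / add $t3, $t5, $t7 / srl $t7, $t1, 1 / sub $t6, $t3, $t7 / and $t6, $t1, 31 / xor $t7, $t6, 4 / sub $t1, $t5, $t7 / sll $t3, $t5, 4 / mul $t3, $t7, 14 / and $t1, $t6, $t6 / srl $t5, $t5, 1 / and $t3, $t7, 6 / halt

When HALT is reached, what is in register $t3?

after li $t1, 37: $t1=37
after li $t6, -5: $t6=-5
after li $t3, 5: $t3=5
after li $t5, 0: $t5=0
after li $t7, 12: $t7=12
after add $t3, $t5, $t7: $t3=0+12=12
after srl $t7, $t1, 1: $t7=37>>1=18
after sub $t6, $t3, $t7: $t6=12-18=-6
after and $t6, $t1, 31: $t6=37&31=5
after xor $t7, $t6, 4: $t7=5^4=1
after sub $t1, $t5, $t7: $t1=0-1=-1
after sll $t3, $t5, 4: $t3=0<<4=0
after mul $t3, $t7, 14: $t3=1*14=14
after and $t1, $t6, $t6: $t1=5&5=5
after srl $t5, $t5, 1: $t5=0>>1=0
after and $t3, $t7, 6: $t3=1&6=0
halt.

0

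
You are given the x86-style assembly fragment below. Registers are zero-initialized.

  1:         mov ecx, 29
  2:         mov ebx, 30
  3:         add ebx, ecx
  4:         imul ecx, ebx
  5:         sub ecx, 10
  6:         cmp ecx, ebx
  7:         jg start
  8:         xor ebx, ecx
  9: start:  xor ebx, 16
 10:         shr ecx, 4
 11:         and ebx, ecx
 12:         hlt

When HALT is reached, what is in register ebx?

42

ecx=29
ebx=30
ebx=30+29=59
ecx=29*59=1711
ecx=1711-10=1701
cmp ecx, ebx  (cmp 1701,59)
jg start: taken
ebx=59^16=43
ecx=1701>>4=106
ebx=43&106=42
halt.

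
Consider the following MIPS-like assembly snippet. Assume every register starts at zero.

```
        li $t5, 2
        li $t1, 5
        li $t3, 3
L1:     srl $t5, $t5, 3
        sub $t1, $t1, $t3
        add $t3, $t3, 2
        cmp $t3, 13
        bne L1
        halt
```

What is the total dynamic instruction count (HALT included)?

29

after li $t5, 2: $t5=2
after li $t1, 5: $t1=5
after li $t3, 3: $t3=3
after srl $t5, $t5, 3: $t5=2>>3=0
after sub $t1, $t1, $t3: $t1=5-3=2
after add $t3, $t3, 2: $t3=3+2=5
cmp $t3, 13  (cmp 5,13)
bne L1: taken
after srl $t5, $t5, 3: $t5=0>>3=0
after sub $t1, $t1, $t3: $t1=2-5=-3
after add $t3, $t3, 2: $t3=5+2=7
cmp $t3, 13  (cmp 7,13)
bne L1: taken
after srl $t5, $t5, 3: $t5=0>>3=0
after sub $t1, $t1, $t3: $t1=(-3)-7=-10
after add $t3, $t3, 2: $t3=7+2=9
cmp $t3, 13  (cmp 9,13)
bne L1: taken
after srl $t5, $t5, 3: $t5=0>>3=0
after sub $t1, $t1, $t3: $t1=(-10)-9=-19
after add $t3, $t3, 2: $t3=9+2=11
cmp $t3, 13  (cmp 11,13)
bne L1: taken
after srl $t5, $t5, 3: $t5=0>>3=0
after sub $t1, $t1, $t3: $t1=(-19)-11=-30
after add $t3, $t3, 2: $t3=11+2=13
cmp $t3, 13  (cmp 13,13)
bne L1: not taken
halt.
Total executed instructions: 29.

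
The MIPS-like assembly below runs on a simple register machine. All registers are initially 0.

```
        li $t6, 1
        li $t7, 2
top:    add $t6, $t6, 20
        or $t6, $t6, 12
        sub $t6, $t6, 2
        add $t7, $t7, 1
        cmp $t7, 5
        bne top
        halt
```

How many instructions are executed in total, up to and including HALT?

21

li $t6, 1 → $t6=1
li $t7, 2 → $t7=2
add $t6, $t6, 20 → $t6=1+20=21
or $t6, $t6, 12 → $t6=21|12=29
sub $t6, $t6, 2 → $t6=29-2=27
add $t7, $t7, 1 → $t7=2+1=3
cmp $t7, 5  (cmp 3,5)
bne top: taken
add $t6, $t6, 20 → $t6=27+20=47
or $t6, $t6, 12 → $t6=47|12=47
sub $t6, $t6, 2 → $t6=47-2=45
add $t7, $t7, 1 → $t7=3+1=4
cmp $t7, 5  (cmp 4,5)
bne top: taken
add $t6, $t6, 20 → $t6=45+20=65
or $t6, $t6, 12 → $t6=65|12=77
sub $t6, $t6, 2 → $t6=77-2=75
add $t7, $t7, 1 → $t7=4+1=5
cmp $t7, 5  (cmp 5,5)
bne top: not taken
halt.
Total executed instructions: 21.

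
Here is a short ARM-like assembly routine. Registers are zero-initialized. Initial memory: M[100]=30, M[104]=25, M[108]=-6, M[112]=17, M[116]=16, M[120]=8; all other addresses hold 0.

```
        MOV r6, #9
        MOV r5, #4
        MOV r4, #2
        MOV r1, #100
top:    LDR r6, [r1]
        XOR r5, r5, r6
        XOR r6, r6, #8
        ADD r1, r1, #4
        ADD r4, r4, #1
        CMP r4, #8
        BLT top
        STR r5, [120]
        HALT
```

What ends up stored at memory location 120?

MOV r6, #9 → r6=9
MOV r5, #4 → r5=4
MOV r4, #2 → r4=2
MOV r1, #100 → r1=100
LDR r6, [r1] → r6=M[100]=30
XOR r5, r5, r6 → r5=4^30=26
XOR r6, r6, #8 → r6=30^8=22
ADD r1, r1, #4 → r1=100+4=104
ADD r4, r4, #1 → r4=2+1=3
CMP r4, #8  (cmp 3,8)
BLT top: taken
LDR r6, [r1] → r6=M[104]=25
XOR r5, r5, r6 → r5=26^25=3
XOR r6, r6, #8 → r6=25^8=17
ADD r1, r1, #4 → r1=104+4=108
ADD r4, r4, #1 → r4=3+1=4
CMP r4, #8  (cmp 4,8)
BLT top: taken
LDR r6, [r1] → r6=M[108]=-6
XOR r5, r5, r6 → r5=3^(-6)=-7
XOR r6, r6, #8 → r6=(-6)^8=-14
ADD r1, r1, #4 → r1=108+4=112
ADD r4, r4, #1 → r4=4+1=5
CMP r4, #8  (cmp 5,8)
BLT top: taken
LDR r6, [r1] → r6=M[112]=17
XOR r5, r5, r6 → r5=(-7)^17=-24
XOR r6, r6, #8 → r6=17^8=25
ADD r1, r1, #4 → r1=112+4=116
ADD r4, r4, #1 → r4=5+1=6
CMP r4, #8  (cmp 6,8)
BLT top: taken
LDR r6, [r1] → r6=M[116]=16
XOR r5, r5, r6 → r5=(-24)^16=-8
XOR r6, r6, #8 → r6=16^8=24
ADD r1, r1, #4 → r1=116+4=120
ADD r4, r4, #1 → r4=6+1=7
CMP r4, #8  (cmp 7,8)
BLT top: taken
LDR r6, [r1] → r6=M[120]=8
XOR r5, r5, r6 → r5=(-8)^8=-16
XOR r6, r6, #8 → r6=8^8=0
ADD r1, r1, #4 → r1=120+4=124
ADD r4, r4, #1 → r4=7+1=8
CMP r4, #8  (cmp 8,8)
BLT top: not taken
STR r5, [120] → M[120]=-16
halt.

-16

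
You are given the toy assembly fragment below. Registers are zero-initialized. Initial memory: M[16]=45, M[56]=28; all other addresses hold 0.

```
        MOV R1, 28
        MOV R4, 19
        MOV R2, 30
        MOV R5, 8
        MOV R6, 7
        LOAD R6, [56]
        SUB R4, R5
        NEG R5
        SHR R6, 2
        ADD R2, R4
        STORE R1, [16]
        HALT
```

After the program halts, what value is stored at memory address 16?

after MOV R1, 28: R1=28
after MOV R4, 19: R4=19
after MOV R2, 30: R2=30
after MOV R5, 8: R5=8
after MOV R6, 7: R6=7
after LOAD R6, [56]: R6=M[56]=28
after SUB R4, R5: R4=19-8=11
after NEG R5: R5=-(8)=-8
after SHR R6, 2: R6=28>>2=7
after ADD R2, R4: R2=30+11=41
STORE R1, [16] → M[16]=28
halt.

28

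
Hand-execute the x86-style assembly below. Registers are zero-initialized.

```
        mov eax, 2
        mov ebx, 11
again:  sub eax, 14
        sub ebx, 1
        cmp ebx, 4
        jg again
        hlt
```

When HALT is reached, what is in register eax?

-96

eax=2
ebx=11
eax=2-14=-12
ebx=11-1=10
cmp ebx, 4  (cmp 10,4)
jg again: taken
eax=(-12)-14=-26
ebx=10-1=9
cmp ebx, 4  (cmp 9,4)
jg again: taken
eax=(-26)-14=-40
ebx=9-1=8
cmp ebx, 4  (cmp 8,4)
jg again: taken
eax=(-40)-14=-54
ebx=8-1=7
cmp ebx, 4  (cmp 7,4)
jg again: taken
eax=(-54)-14=-68
ebx=7-1=6
cmp ebx, 4  (cmp 6,4)
jg again: taken
eax=(-68)-14=-82
ebx=6-1=5
cmp ebx, 4  (cmp 5,4)
jg again: taken
eax=(-82)-14=-96
ebx=5-1=4
cmp ebx, 4  (cmp 4,4)
jg again: not taken
halt.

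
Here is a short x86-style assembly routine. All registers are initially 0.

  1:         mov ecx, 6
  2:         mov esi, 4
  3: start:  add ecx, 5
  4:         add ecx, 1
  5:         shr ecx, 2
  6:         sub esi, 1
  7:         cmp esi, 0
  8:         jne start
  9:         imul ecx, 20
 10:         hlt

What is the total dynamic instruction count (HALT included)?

28

ecx=6
esi=4
ecx=6+5=11
ecx=11+1=12
ecx=12>>2=3
esi=4-1=3
cmp esi, 0  (cmp 3,0)
jne start: taken
ecx=3+5=8
ecx=8+1=9
ecx=9>>2=2
esi=3-1=2
cmp esi, 0  (cmp 2,0)
jne start: taken
ecx=2+5=7
ecx=7+1=8
ecx=8>>2=2
esi=2-1=1
cmp esi, 0  (cmp 1,0)
jne start: taken
ecx=2+5=7
ecx=7+1=8
ecx=8>>2=2
esi=1-1=0
cmp esi, 0  (cmp 0,0)
jne start: not taken
ecx=2*20=40
halt.
Total executed instructions: 28.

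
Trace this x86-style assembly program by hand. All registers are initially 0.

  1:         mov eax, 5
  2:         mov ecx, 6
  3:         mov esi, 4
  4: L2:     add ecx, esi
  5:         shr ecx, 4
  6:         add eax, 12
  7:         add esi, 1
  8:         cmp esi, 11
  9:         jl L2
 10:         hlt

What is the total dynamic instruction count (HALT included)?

eax=5
ecx=6
esi=4
ecx=6+4=10
ecx=10>>4=0
eax=5+12=17
esi=4+1=5
cmp esi, 11  (cmp 5,11)
jl L2: taken
ecx=0+5=5
ecx=5>>4=0
eax=17+12=29
esi=5+1=6
cmp esi, 11  (cmp 6,11)
jl L2: taken
ecx=0+6=6
ecx=6>>4=0
eax=29+12=41
esi=6+1=7
cmp esi, 11  (cmp 7,11)
jl L2: taken
ecx=0+7=7
ecx=7>>4=0
eax=41+12=53
esi=7+1=8
cmp esi, 11  (cmp 8,11)
jl L2: taken
ecx=0+8=8
ecx=8>>4=0
eax=53+12=65
esi=8+1=9
cmp esi, 11  (cmp 9,11)
jl L2: taken
ecx=0+9=9
ecx=9>>4=0
eax=65+12=77
esi=9+1=10
cmp esi, 11  (cmp 10,11)
jl L2: taken
ecx=0+10=10
ecx=10>>4=0
eax=77+12=89
esi=10+1=11
cmp esi, 11  (cmp 11,11)
jl L2: not taken
halt.
Total executed instructions: 46.

46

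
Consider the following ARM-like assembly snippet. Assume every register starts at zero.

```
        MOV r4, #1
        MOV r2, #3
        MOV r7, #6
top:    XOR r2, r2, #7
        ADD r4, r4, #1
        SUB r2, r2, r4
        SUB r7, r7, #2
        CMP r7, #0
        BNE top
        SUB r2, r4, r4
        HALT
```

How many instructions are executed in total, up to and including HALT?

r4=1
r2=3
r7=6
r2=3^7=4
r4=1+1=2
r2=4-2=2
r7=6-2=4
CMP r7, #0  (cmp 4,0)
BNE top: taken
r2=2^7=5
r4=2+1=3
r2=5-3=2
r7=4-2=2
CMP r7, #0  (cmp 2,0)
BNE top: taken
r2=2^7=5
r4=3+1=4
r2=5-4=1
r7=2-2=0
CMP r7, #0  (cmp 0,0)
BNE top: not taken
r2=4-4=0
halt.
Total executed instructions: 23.

23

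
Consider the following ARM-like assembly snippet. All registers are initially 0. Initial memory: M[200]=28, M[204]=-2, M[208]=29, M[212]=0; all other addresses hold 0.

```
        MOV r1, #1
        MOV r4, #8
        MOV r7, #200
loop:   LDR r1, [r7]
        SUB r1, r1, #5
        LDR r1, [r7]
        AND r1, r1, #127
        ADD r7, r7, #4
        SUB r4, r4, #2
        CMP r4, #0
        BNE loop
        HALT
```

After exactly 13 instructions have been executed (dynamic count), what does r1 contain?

-7

r1=1
r4=8
r7=200
r1=M[200]=28
r1=28-5=23
r1=M[200]=28
r1=28&127=28
r7=200+4=204
r4=8-2=6
CMP r4, #0  (cmp 6,0)
BNE loop: taken
r1=M[204]=-2
r1=(-2)-5=-7
After step 13: r1 = -7.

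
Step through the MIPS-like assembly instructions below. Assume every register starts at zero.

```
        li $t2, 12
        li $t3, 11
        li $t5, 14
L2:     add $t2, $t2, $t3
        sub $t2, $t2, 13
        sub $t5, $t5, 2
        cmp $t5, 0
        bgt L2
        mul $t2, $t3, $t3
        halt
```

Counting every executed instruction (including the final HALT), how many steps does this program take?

after li $t2, 12: $t2=12
after li $t3, 11: $t3=11
after li $t5, 14: $t5=14
after add $t2, $t2, $t3: $t2=12+11=23
after sub $t2, $t2, 13: $t2=23-13=10
after sub $t5, $t5, 2: $t5=14-2=12
cmp $t5, 0  (cmp 12,0)
bgt L2: taken
after add $t2, $t2, $t3: $t2=10+11=21
after sub $t2, $t2, 13: $t2=21-13=8
after sub $t5, $t5, 2: $t5=12-2=10
cmp $t5, 0  (cmp 10,0)
bgt L2: taken
after add $t2, $t2, $t3: $t2=8+11=19
after sub $t2, $t2, 13: $t2=19-13=6
after sub $t5, $t5, 2: $t5=10-2=8
cmp $t5, 0  (cmp 8,0)
bgt L2: taken
after add $t2, $t2, $t3: $t2=6+11=17
after sub $t2, $t2, 13: $t2=17-13=4
after sub $t5, $t5, 2: $t5=8-2=6
cmp $t5, 0  (cmp 6,0)
bgt L2: taken
after add $t2, $t2, $t3: $t2=4+11=15
after sub $t2, $t2, 13: $t2=15-13=2
after sub $t5, $t5, 2: $t5=6-2=4
cmp $t5, 0  (cmp 4,0)
bgt L2: taken
after add $t2, $t2, $t3: $t2=2+11=13
after sub $t2, $t2, 13: $t2=13-13=0
after sub $t5, $t5, 2: $t5=4-2=2
cmp $t5, 0  (cmp 2,0)
bgt L2: taken
after add $t2, $t2, $t3: $t2=0+11=11
after sub $t2, $t2, 13: $t2=11-13=-2
after sub $t5, $t5, 2: $t5=2-2=0
cmp $t5, 0  (cmp 0,0)
bgt L2: not taken
after mul $t2, $t3, $t3: $t2=11*11=121
halt.
Total executed instructions: 40.

40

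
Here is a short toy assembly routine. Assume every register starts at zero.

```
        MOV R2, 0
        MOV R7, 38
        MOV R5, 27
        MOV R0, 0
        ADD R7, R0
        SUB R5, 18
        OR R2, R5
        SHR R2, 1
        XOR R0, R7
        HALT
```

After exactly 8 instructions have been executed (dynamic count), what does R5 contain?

R2=0
R7=38
R5=27
R0=0
R7=38+0=38
R5=27-18=9
R2=0|9=9
R2=9>>1=4
After step 8: R5 = 9.

9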